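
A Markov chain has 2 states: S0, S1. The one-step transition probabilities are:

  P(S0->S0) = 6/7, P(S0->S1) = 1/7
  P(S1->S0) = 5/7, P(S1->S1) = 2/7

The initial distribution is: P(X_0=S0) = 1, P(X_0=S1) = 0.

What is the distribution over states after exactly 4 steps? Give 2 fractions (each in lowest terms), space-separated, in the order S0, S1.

Propagating the distribution step by step (d_{t+1} = d_t * P):
d_0 = (S0=1, S1=0)
  d_1[S0] = 1*6/7 + 0*5/7 = 6/7
  d_1[S1] = 1*1/7 + 0*2/7 = 1/7
d_1 = (S0=6/7, S1=1/7)
  d_2[S0] = 6/7*6/7 + 1/7*5/7 = 41/49
  d_2[S1] = 6/7*1/7 + 1/7*2/7 = 8/49
d_2 = (S0=41/49, S1=8/49)
  d_3[S0] = 41/49*6/7 + 8/49*5/7 = 286/343
  d_3[S1] = 41/49*1/7 + 8/49*2/7 = 57/343
d_3 = (S0=286/343, S1=57/343)
  d_4[S0] = 286/343*6/7 + 57/343*5/7 = 2001/2401
  d_4[S1] = 286/343*1/7 + 57/343*2/7 = 400/2401
d_4 = (S0=2001/2401, S1=400/2401)

Answer: 2001/2401 400/2401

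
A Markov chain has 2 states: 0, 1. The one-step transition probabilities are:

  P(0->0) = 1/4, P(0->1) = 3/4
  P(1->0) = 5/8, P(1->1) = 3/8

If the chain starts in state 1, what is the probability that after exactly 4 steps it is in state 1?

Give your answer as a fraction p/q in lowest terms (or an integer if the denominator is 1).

Answer: 2271/4096

Derivation:
Computing P^4 by repeated multiplication:
P^1 =
  0: [1/4, 3/4]
  1: [5/8, 3/8]
P^2 =
  0: [17/32, 15/32]
  1: [25/64, 39/64]
P^3 =
  0: [109/256, 147/256]
  1: [245/512, 267/512]
P^4 =
  0: [953/2048, 1095/2048]
  1: [1825/4096, 2271/4096]

(P^4)[1 -> 1] = 2271/4096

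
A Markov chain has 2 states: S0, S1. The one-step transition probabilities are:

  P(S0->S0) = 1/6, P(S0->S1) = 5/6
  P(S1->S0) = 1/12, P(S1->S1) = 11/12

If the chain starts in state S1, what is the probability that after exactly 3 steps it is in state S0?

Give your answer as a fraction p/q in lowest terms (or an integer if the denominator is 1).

Computing P^3 by repeated multiplication:
P^1 =
  S0: [1/6, 5/6]
  S1: [1/12, 11/12]
P^2 =
  S0: [7/72, 65/72]
  S1: [13/144, 131/144]
P^3 =
  S0: [79/864, 785/864]
  S1: [157/1728, 1571/1728]

(P^3)[S1 -> S0] = 157/1728

Answer: 157/1728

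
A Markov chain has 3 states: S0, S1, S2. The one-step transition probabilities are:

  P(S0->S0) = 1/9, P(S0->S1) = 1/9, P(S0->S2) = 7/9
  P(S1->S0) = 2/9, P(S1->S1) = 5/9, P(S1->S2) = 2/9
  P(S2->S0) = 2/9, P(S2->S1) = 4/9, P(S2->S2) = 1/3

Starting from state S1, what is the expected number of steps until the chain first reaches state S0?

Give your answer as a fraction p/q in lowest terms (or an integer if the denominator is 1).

Answer: 9/2

Derivation:
Let h_i = expected steps to first reach S0 from state i.
Boundary: h_S0 = 0.
First-step equations for the other states:
  h_S1 = 1 + 2/9*h_S0 + 5/9*h_S1 + 2/9*h_S2
  h_S2 = 1 + 2/9*h_S0 + 4/9*h_S1 + 1/3*h_S2

Substituting h_S0 = 0 and rearranging gives the linear system (I - Q) h = 1:
  [4/9, -2/9] . (h_S1, h_S2) = 1
  [-4/9, 2/3] . (h_S1, h_S2) = 1

Solving yields:
  h_S1 = 9/2
  h_S2 = 9/2

Starting state is S1, so the expected hitting time is h_S1 = 9/2.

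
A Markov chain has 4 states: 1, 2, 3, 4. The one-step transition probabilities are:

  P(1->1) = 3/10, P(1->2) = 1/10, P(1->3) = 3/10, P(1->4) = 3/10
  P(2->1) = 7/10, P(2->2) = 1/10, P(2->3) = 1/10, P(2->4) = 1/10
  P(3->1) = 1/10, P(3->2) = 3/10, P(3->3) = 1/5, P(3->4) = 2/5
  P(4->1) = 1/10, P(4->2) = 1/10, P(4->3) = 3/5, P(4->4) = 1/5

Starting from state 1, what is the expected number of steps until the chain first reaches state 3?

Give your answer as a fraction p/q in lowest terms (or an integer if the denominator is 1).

Let h_i = expected steps to first reach 3 from state i.
Boundary: h_3 = 0.
First-step equations for the other states:
  h_1 = 1 + 3/10*h_1 + 1/10*h_2 + 3/10*h_3 + 3/10*h_4
  h_2 = 1 + 7/10*h_1 + 1/10*h_2 + 1/10*h_3 + 1/10*h_4
  h_4 = 1 + 1/10*h_1 + 1/10*h_2 + 3/5*h_3 + 1/5*h_4

Substituting h_3 = 0 and rearranging gives the linear system (I - Q) h = 1:
  [7/10, -1/10, -3/10] . (h_1, h_2, h_4) = 1
  [-7/10, 9/10, -1/10] . (h_1, h_2, h_4) = 1
  [-1/10, -1/10, 4/5] . (h_1, h_2, h_4) = 1

Solving yields:
  h_1 = 275/98
  h_2 = 345/98
  h_4 = 100/49

Starting state is 1, so the expected hitting time is h_1 = 275/98.

Answer: 275/98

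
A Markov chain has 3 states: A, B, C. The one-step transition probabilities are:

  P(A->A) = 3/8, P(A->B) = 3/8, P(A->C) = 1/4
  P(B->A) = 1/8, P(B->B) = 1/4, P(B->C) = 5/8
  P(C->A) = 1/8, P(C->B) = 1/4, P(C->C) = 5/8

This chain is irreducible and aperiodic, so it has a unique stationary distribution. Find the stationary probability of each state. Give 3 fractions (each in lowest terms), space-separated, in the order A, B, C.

The stationary distribution satisfies pi = pi * P, i.e.:
  pi_A = 3/8*pi_A + 1/8*pi_B + 1/8*pi_C
  pi_B = 3/8*pi_A + 1/4*pi_B + 1/4*pi_C
  pi_C = 1/4*pi_A + 5/8*pi_B + 5/8*pi_C
with normalization: pi_A + pi_B + pi_C = 1.

Using the first 2 balance equations plus normalization, the linear system A*pi = b is:
  [-5/8, 1/8, 1/8] . pi = 0
  [3/8, -3/4, 1/4] . pi = 0
  [1, 1, 1] . pi = 1

Solving yields:
  pi_A = 1/6
  pi_B = 13/48
  pi_C = 9/16

Verification (pi * P):
  1/6*3/8 + 13/48*1/8 + 9/16*1/8 = 1/6 = pi_A  (ok)
  1/6*3/8 + 13/48*1/4 + 9/16*1/4 = 13/48 = pi_B  (ok)
  1/6*1/4 + 13/48*5/8 + 9/16*5/8 = 9/16 = pi_C  (ok)

Answer: 1/6 13/48 9/16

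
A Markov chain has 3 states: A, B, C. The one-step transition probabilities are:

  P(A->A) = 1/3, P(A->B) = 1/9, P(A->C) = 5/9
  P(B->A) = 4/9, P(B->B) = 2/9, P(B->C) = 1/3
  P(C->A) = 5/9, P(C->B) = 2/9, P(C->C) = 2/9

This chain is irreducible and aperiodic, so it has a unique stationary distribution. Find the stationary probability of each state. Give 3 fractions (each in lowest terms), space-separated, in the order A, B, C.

The stationary distribution satisfies pi = pi * P, i.e.:
  pi_A = 1/3*pi_A + 4/9*pi_B + 5/9*pi_C
  pi_B = 1/9*pi_A + 2/9*pi_B + 2/9*pi_C
  pi_C = 5/9*pi_A + 1/3*pi_B + 2/9*pi_C
with normalization: pi_A + pi_B + pi_C = 1.

Using the first 2 balance equations plus normalization, the linear system A*pi = b is:
  [-2/3, 4/9, 5/9] . pi = 0
  [1/9, -7/9, 2/9] . pi = 0
  [1, 1, 1] . pi = 1

Solving yields:
  pi_A = 43/98
  pi_B = 17/98
  pi_C = 19/49

Verification (pi * P):
  43/98*1/3 + 17/98*4/9 + 19/49*5/9 = 43/98 = pi_A  (ok)
  43/98*1/9 + 17/98*2/9 + 19/49*2/9 = 17/98 = pi_B  (ok)
  43/98*5/9 + 17/98*1/3 + 19/49*2/9 = 19/49 = pi_C  (ok)

Answer: 43/98 17/98 19/49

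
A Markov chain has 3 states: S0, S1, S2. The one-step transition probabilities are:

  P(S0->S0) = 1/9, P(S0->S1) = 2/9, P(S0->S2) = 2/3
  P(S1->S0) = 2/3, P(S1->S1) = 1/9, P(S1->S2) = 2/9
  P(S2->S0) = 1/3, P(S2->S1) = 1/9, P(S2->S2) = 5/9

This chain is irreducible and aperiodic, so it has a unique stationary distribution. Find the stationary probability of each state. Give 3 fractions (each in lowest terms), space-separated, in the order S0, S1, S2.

Answer: 5/16 7/48 13/24

Derivation:
The stationary distribution satisfies pi = pi * P, i.e.:
  pi_S0 = 1/9*pi_S0 + 2/3*pi_S1 + 1/3*pi_S2
  pi_S1 = 2/9*pi_S0 + 1/9*pi_S1 + 1/9*pi_S2
  pi_S2 = 2/3*pi_S0 + 2/9*pi_S1 + 5/9*pi_S2
with normalization: pi_S0 + pi_S1 + pi_S2 = 1.

Using the first 2 balance equations plus normalization, the linear system A*pi = b is:
  [-8/9, 2/3, 1/3] . pi = 0
  [2/9, -8/9, 1/9] . pi = 0
  [1, 1, 1] . pi = 1

Solving yields:
  pi_S0 = 5/16
  pi_S1 = 7/48
  pi_S2 = 13/24

Verification (pi * P):
  5/16*1/9 + 7/48*2/3 + 13/24*1/3 = 5/16 = pi_S0  (ok)
  5/16*2/9 + 7/48*1/9 + 13/24*1/9 = 7/48 = pi_S1  (ok)
  5/16*2/3 + 7/48*2/9 + 13/24*5/9 = 13/24 = pi_S2  (ok)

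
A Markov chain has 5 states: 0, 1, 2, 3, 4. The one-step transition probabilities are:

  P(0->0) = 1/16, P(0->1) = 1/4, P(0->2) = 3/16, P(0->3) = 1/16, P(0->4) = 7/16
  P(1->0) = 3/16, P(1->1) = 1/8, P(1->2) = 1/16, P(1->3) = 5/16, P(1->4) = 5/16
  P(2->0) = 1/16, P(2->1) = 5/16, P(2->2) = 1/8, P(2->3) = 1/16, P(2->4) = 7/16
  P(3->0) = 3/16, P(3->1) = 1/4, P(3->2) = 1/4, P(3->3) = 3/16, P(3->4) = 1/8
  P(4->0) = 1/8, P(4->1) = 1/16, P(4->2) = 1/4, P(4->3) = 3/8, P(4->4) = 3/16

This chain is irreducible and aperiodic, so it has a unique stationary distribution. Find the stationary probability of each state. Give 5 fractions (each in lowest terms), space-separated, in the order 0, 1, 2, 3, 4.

Answer: 1996/15245 1706/9147 2803/15245 2041/9147 4201/15245

Derivation:
The stationary distribution satisfies pi = pi * P, i.e.:
  pi_0 = 1/16*pi_0 + 3/16*pi_1 + 1/16*pi_2 + 3/16*pi_3 + 1/8*pi_4
  pi_1 = 1/4*pi_0 + 1/8*pi_1 + 5/16*pi_2 + 1/4*pi_3 + 1/16*pi_4
  pi_2 = 3/16*pi_0 + 1/16*pi_1 + 1/8*pi_2 + 1/4*pi_3 + 1/4*pi_4
  pi_3 = 1/16*pi_0 + 5/16*pi_1 + 1/16*pi_2 + 3/16*pi_3 + 3/8*pi_4
  pi_4 = 7/16*pi_0 + 5/16*pi_1 + 7/16*pi_2 + 1/8*pi_3 + 3/16*pi_4
with normalization: pi_0 + pi_1 + pi_2 + pi_3 + pi_4 = 1.

Using the first 4 balance equations plus normalization, the linear system A*pi = b is:
  [-15/16, 3/16, 1/16, 3/16, 1/8] . pi = 0
  [1/4, -7/8, 5/16, 1/4, 1/16] . pi = 0
  [3/16, 1/16, -7/8, 1/4, 1/4] . pi = 0
  [1/16, 5/16, 1/16, -13/16, 3/8] . pi = 0
  [1, 1, 1, 1, 1] . pi = 1

Solving yields:
  pi_0 = 1996/15245
  pi_1 = 1706/9147
  pi_2 = 2803/15245
  pi_3 = 2041/9147
  pi_4 = 4201/15245

Verification (pi * P):
  1996/15245*1/16 + 1706/9147*3/16 + 2803/15245*1/16 + 2041/9147*3/16 + 4201/15245*1/8 = 1996/15245 = pi_0  (ok)
  1996/15245*1/4 + 1706/9147*1/8 + 2803/15245*5/16 + 2041/9147*1/4 + 4201/15245*1/16 = 1706/9147 = pi_1  (ok)
  1996/15245*3/16 + 1706/9147*1/16 + 2803/15245*1/8 + 2041/9147*1/4 + 4201/15245*1/4 = 2803/15245 = pi_2  (ok)
  1996/15245*1/16 + 1706/9147*5/16 + 2803/15245*1/16 + 2041/9147*3/16 + 4201/15245*3/8 = 2041/9147 = pi_3  (ok)
  1996/15245*7/16 + 1706/9147*5/16 + 2803/15245*7/16 + 2041/9147*1/8 + 4201/15245*3/16 = 4201/15245 = pi_4  (ok)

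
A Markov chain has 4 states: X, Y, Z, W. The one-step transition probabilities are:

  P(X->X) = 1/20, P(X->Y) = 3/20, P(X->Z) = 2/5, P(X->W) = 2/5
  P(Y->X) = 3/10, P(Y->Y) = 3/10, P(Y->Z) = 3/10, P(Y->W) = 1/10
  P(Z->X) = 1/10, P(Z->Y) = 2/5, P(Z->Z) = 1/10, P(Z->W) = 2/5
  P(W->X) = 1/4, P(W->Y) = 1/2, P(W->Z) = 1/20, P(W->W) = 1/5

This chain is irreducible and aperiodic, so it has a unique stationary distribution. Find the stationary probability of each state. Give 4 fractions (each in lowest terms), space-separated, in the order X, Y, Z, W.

Answer: 1148/5865 668/1955 1259/5865 1454/5865

Derivation:
The stationary distribution satisfies pi = pi * P, i.e.:
  pi_X = 1/20*pi_X + 3/10*pi_Y + 1/10*pi_Z + 1/4*pi_W
  pi_Y = 3/20*pi_X + 3/10*pi_Y + 2/5*pi_Z + 1/2*pi_W
  pi_Z = 2/5*pi_X + 3/10*pi_Y + 1/10*pi_Z + 1/20*pi_W
  pi_W = 2/5*pi_X + 1/10*pi_Y + 2/5*pi_Z + 1/5*pi_W
with normalization: pi_X + pi_Y + pi_Z + pi_W = 1.

Using the first 3 balance equations plus normalization, the linear system A*pi = b is:
  [-19/20, 3/10, 1/10, 1/4] . pi = 0
  [3/20, -7/10, 2/5, 1/2] . pi = 0
  [2/5, 3/10, -9/10, 1/20] . pi = 0
  [1, 1, 1, 1] . pi = 1

Solving yields:
  pi_X = 1148/5865
  pi_Y = 668/1955
  pi_Z = 1259/5865
  pi_W = 1454/5865

Verification (pi * P):
  1148/5865*1/20 + 668/1955*3/10 + 1259/5865*1/10 + 1454/5865*1/4 = 1148/5865 = pi_X  (ok)
  1148/5865*3/20 + 668/1955*3/10 + 1259/5865*2/5 + 1454/5865*1/2 = 668/1955 = pi_Y  (ok)
  1148/5865*2/5 + 668/1955*3/10 + 1259/5865*1/10 + 1454/5865*1/20 = 1259/5865 = pi_Z  (ok)
  1148/5865*2/5 + 668/1955*1/10 + 1259/5865*2/5 + 1454/5865*1/5 = 1454/5865 = pi_W  (ok)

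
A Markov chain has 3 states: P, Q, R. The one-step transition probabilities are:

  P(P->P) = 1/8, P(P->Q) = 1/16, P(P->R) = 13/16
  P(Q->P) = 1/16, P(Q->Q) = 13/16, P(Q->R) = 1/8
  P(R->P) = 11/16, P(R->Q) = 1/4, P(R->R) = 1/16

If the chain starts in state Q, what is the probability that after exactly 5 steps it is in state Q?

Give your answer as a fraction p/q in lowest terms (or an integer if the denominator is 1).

Computing P^5 by repeated multiplication:
P^1 =
  P: [1/8, 1/16, 13/16]
  Q: [1/16, 13/16, 1/8]
  R: [11/16, 1/4, 1/16]
P^2 =
  P: [37/64, 67/256, 41/256]
  Q: [37/256, 89/128, 41/256]
  R: [37/256, 67/256, 19/32]
P^3 =
  P: [407/2048, 1183/4096, 2099/4096]
  Q: [703/4096, 2515/4096, 439/2048]
  R: [1813/4096, 379/1024, 767/4096]
P^4 =
  P: [6475/16384, 24589/65536, 15047/65536]
  Q: [13579/65536, 18455/32768, 15047/65536]
  R: [13579/65536, 24589/65536, 3421/8192]
P^5 =
  P: [120953/524288, 405745/1048576, 400925/1048576]
  Q: [229585/1048576, 553597/1048576, 132697/524288]
  R: [352795/1048576, 110677/262144, 253073/1048576]

(P^5)[Q -> Q] = 553597/1048576

Answer: 553597/1048576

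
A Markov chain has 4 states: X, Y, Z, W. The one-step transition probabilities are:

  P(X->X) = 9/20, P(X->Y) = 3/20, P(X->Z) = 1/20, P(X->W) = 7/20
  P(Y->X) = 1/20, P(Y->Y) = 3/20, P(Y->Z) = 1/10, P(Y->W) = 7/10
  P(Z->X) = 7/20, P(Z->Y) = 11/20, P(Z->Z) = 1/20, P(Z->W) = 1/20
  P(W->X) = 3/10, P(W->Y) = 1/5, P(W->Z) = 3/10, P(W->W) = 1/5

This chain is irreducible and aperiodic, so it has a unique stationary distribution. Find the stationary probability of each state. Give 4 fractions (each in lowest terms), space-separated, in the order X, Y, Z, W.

The stationary distribution satisfies pi = pi * P, i.e.:
  pi_X = 9/20*pi_X + 1/20*pi_Y + 7/20*pi_Z + 3/10*pi_W
  pi_Y = 3/20*pi_X + 3/20*pi_Y + 11/20*pi_Z + 1/5*pi_W
  pi_Z = 1/20*pi_X + 1/10*pi_Y + 1/20*pi_Z + 3/10*pi_W
  pi_W = 7/20*pi_X + 7/10*pi_Y + 1/20*pi_Z + 1/5*pi_W
with normalization: pi_X + pi_Y + pi_Z + pi_W = 1.

Using the first 3 balance equations plus normalization, the linear system A*pi = b is:
  [-11/20, 1/20, 7/20, 3/10] . pi = 0
  [3/20, -17/20, 11/20, 1/5] . pi = 0
  [1/20, 1/10, -19/20, 3/10] . pi = 0
  [1, 1, 1, 1] . pi = 1

Solving yields:
  pi_X = 1359/4601
  pi_Y = 1034/4601
  pi_Z = 667/4601
  pi_W = 1541/4601

Verification (pi * P):
  1359/4601*9/20 + 1034/4601*1/20 + 667/4601*7/20 + 1541/4601*3/10 = 1359/4601 = pi_X  (ok)
  1359/4601*3/20 + 1034/4601*3/20 + 667/4601*11/20 + 1541/4601*1/5 = 1034/4601 = pi_Y  (ok)
  1359/4601*1/20 + 1034/4601*1/10 + 667/4601*1/20 + 1541/4601*3/10 = 667/4601 = pi_Z  (ok)
  1359/4601*7/20 + 1034/4601*7/10 + 667/4601*1/20 + 1541/4601*1/5 = 1541/4601 = pi_W  (ok)

Answer: 1359/4601 1034/4601 667/4601 1541/4601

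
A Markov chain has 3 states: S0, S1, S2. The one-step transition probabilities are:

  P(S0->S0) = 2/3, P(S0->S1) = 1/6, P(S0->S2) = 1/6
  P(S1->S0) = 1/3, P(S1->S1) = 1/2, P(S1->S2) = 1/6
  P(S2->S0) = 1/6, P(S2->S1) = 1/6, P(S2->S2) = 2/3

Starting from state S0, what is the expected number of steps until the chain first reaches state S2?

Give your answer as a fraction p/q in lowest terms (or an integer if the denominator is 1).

Let h_i = expected steps to first reach S2 from state i.
Boundary: h_S2 = 0.
First-step equations for the other states:
  h_S0 = 1 + 2/3*h_S0 + 1/6*h_S1 + 1/6*h_S2
  h_S1 = 1 + 1/3*h_S0 + 1/2*h_S1 + 1/6*h_S2

Substituting h_S2 = 0 and rearranging gives the linear system (I - Q) h = 1:
  [1/3, -1/6] . (h_S0, h_S1) = 1
  [-1/3, 1/2] . (h_S0, h_S1) = 1

Solving yields:
  h_S0 = 6
  h_S1 = 6

Starting state is S0, so the expected hitting time is h_S0 = 6.

Answer: 6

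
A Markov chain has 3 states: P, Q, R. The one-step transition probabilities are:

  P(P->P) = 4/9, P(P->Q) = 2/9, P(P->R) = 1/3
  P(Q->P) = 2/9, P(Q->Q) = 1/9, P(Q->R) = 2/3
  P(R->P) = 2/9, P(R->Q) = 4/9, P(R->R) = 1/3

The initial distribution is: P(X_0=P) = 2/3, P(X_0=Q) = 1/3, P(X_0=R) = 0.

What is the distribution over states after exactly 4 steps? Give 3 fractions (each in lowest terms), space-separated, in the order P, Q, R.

Answer: 5642/19683 5665/19683 2792/6561

Derivation:
Propagating the distribution step by step (d_{t+1} = d_t * P):
d_0 = (P=2/3, Q=1/3, R=0)
  d_1[P] = 2/3*4/9 + 1/3*2/9 + 0*2/9 = 10/27
  d_1[Q] = 2/3*2/9 + 1/3*1/9 + 0*4/9 = 5/27
  d_1[R] = 2/3*1/3 + 1/3*2/3 + 0*1/3 = 4/9
d_1 = (P=10/27, Q=5/27, R=4/9)
  d_2[P] = 10/27*4/9 + 5/27*2/9 + 4/9*2/9 = 74/243
  d_2[Q] = 10/27*2/9 + 5/27*1/9 + 4/9*4/9 = 73/243
  d_2[R] = 10/27*1/3 + 5/27*2/3 + 4/9*1/3 = 32/81
d_2 = (P=74/243, Q=73/243, R=32/81)
  d_3[P] = 74/243*4/9 + 73/243*2/9 + 32/81*2/9 = 634/2187
  d_3[Q] = 74/243*2/9 + 73/243*1/9 + 32/81*4/9 = 605/2187
  d_3[R] = 74/243*1/3 + 73/243*2/3 + 32/81*1/3 = 316/729
d_3 = (P=634/2187, Q=605/2187, R=316/729)
  d_4[P] = 634/2187*4/9 + 605/2187*2/9 + 316/729*2/9 = 5642/19683
  d_4[Q] = 634/2187*2/9 + 605/2187*1/9 + 316/729*4/9 = 5665/19683
  d_4[R] = 634/2187*1/3 + 605/2187*2/3 + 316/729*1/3 = 2792/6561
d_4 = (P=5642/19683, Q=5665/19683, R=2792/6561)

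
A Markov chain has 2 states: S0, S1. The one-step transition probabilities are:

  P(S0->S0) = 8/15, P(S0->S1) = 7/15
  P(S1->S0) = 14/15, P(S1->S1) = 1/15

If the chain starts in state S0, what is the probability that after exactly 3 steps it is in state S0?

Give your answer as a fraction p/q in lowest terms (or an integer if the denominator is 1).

Answer: 242/375

Derivation:
Computing P^3 by repeated multiplication:
P^1 =
  S0: [8/15, 7/15]
  S1: [14/15, 1/15]
P^2 =
  S0: [18/25, 7/25]
  S1: [14/25, 11/25]
P^3 =
  S0: [242/375, 133/375]
  S1: [266/375, 109/375]

(P^3)[S0 -> S0] = 242/375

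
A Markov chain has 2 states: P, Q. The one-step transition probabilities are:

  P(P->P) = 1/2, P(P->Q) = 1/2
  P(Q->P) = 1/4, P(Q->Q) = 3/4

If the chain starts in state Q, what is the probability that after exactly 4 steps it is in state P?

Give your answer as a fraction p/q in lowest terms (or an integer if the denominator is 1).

Answer: 85/256

Derivation:
Computing P^4 by repeated multiplication:
P^1 =
  P: [1/2, 1/2]
  Q: [1/4, 3/4]
P^2 =
  P: [3/8, 5/8]
  Q: [5/16, 11/16]
P^3 =
  P: [11/32, 21/32]
  Q: [21/64, 43/64]
P^4 =
  P: [43/128, 85/128]
  Q: [85/256, 171/256]

(P^4)[Q -> P] = 85/256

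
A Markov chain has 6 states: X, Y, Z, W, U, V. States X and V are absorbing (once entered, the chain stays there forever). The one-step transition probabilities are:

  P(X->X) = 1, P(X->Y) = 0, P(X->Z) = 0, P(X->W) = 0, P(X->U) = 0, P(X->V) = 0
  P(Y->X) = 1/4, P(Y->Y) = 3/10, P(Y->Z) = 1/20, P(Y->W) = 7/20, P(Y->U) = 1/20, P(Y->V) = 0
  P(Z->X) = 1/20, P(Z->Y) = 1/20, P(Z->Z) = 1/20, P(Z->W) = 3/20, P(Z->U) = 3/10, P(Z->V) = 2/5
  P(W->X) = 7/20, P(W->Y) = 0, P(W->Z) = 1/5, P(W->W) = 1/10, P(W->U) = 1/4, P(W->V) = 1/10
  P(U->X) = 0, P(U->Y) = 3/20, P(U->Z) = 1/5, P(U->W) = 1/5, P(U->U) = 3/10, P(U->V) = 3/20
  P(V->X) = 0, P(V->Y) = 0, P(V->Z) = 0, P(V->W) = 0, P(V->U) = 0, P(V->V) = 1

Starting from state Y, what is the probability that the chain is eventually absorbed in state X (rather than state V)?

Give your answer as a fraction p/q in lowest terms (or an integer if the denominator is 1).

Answer: 16024/23209

Derivation:
Let a_i = P(absorbed in X | start in state i).
Boundary conditions: a_X = 1, a_V = 0.
For each transient state i, a_i = sum_j P(i->j) * a_j:
  a_Y = 1/4*a_X + 3/10*a_Y + 1/20*a_Z + 7/20*a_W + 1/20*a_U + 0*a_V
  a_Z = 1/20*a_X + 1/20*a_Y + 1/20*a_Z + 3/20*a_W + 3/10*a_U + 2/5*a_V
  a_W = 7/20*a_X + 0*a_Y + 1/5*a_Z + 1/10*a_W + 1/4*a_U + 1/10*a_V
  a_U = 0*a_X + 3/20*a_Y + 1/5*a_Z + 1/5*a_W + 3/10*a_U + 3/20*a_V

Substituting a_X = 1 and a_V = 0, rearrange to (I - Q) a = r where r[i] = P(i -> X):
  [7/10, -1/20, -7/20, -1/20] . (a_Y, a_Z, a_W, a_U) = 1/4
  [-1/20, 19/20, -3/20, -3/10] . (a_Y, a_Z, a_W, a_U) = 1/20
  [0, -1/5, 9/10, -1/4] . (a_Y, a_Z, a_W, a_U) = 7/20
  [-3/20, -1/5, -1/5, 7/10] . (a_Y, a_Z, a_W, a_U) = 0

Solving yields:
  a_Y = 16024/23209
  a_Z = 14095/46418
  a_W = 26297/46418
  a_U = 9204/23209

Starting state is Y, so the absorption probability is a_Y = 16024/23209.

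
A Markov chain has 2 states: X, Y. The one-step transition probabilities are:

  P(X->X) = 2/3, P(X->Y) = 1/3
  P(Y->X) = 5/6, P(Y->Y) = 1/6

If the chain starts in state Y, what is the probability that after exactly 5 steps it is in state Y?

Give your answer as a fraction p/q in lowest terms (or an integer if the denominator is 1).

Computing P^5 by repeated multiplication:
P^1 =
  X: [2/3, 1/3]
  Y: [5/6, 1/6]
P^2 =
  X: [13/18, 5/18]
  Y: [25/36, 11/36]
P^3 =
  X: [77/108, 31/108]
  Y: [155/216, 61/216]
P^4 =
  X: [463/648, 185/648]
  Y: [925/1296, 371/1296]
P^5 =
  X: [2777/3888, 1111/3888]
  Y: [5555/7776, 2221/7776]

(P^5)[Y -> Y] = 2221/7776

Answer: 2221/7776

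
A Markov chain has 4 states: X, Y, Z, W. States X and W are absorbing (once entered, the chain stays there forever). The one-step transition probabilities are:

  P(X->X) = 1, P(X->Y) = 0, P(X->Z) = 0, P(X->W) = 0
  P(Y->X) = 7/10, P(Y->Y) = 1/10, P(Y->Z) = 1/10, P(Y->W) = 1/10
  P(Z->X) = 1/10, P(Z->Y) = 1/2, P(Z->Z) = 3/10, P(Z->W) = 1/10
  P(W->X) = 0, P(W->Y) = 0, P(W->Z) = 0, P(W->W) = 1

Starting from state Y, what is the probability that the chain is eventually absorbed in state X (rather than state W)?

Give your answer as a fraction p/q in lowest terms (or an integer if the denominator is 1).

Let a_i = P(absorbed in X | start in state i).
Boundary conditions: a_X = 1, a_W = 0.
For each transient state i, a_i = sum_j P(i->j) * a_j:
  a_Y = 7/10*a_X + 1/10*a_Y + 1/10*a_Z + 1/10*a_W
  a_Z = 1/10*a_X + 1/2*a_Y + 3/10*a_Z + 1/10*a_W

Substituting a_X = 1 and a_W = 0, rearrange to (I - Q) a = r where r[i] = P(i -> X):
  [9/10, -1/10] . (a_Y, a_Z) = 7/10
  [-1/2, 7/10] . (a_Y, a_Z) = 1/10

Solving yields:
  a_Y = 25/29
  a_Z = 22/29

Starting state is Y, so the absorption probability is a_Y = 25/29.

Answer: 25/29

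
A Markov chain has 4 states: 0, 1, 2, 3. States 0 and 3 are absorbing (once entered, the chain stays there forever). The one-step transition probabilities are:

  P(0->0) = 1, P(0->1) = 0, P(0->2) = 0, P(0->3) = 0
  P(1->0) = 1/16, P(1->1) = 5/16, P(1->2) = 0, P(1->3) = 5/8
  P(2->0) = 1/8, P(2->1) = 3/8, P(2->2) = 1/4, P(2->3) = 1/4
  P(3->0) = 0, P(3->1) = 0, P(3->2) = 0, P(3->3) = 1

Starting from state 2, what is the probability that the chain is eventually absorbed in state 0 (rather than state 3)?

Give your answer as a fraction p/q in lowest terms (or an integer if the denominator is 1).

Let a_i = P(absorbed in 0 | start in state i).
Boundary conditions: a_0 = 1, a_3 = 0.
For each transient state i, a_i = sum_j P(i->j) * a_j:
  a_1 = 1/16*a_0 + 5/16*a_1 + 0*a_2 + 5/8*a_3
  a_2 = 1/8*a_0 + 3/8*a_1 + 1/4*a_2 + 1/4*a_3

Substituting a_0 = 1 and a_3 = 0, rearrange to (I - Q) a = r where r[i] = P(i -> 0):
  [11/16, 0] . (a_1, a_2) = 1/16
  [-3/8, 3/4] . (a_1, a_2) = 1/8

Solving yields:
  a_1 = 1/11
  a_2 = 7/33

Starting state is 2, so the absorption probability is a_2 = 7/33.

Answer: 7/33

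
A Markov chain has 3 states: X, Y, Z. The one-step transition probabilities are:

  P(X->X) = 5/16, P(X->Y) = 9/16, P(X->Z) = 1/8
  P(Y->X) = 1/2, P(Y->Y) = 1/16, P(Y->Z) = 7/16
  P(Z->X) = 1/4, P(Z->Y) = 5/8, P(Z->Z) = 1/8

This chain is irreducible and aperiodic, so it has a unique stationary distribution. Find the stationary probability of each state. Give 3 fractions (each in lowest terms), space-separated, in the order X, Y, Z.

Answer: 140/379 146/379 93/379

Derivation:
The stationary distribution satisfies pi = pi * P, i.e.:
  pi_X = 5/16*pi_X + 1/2*pi_Y + 1/4*pi_Z
  pi_Y = 9/16*pi_X + 1/16*pi_Y + 5/8*pi_Z
  pi_Z = 1/8*pi_X + 7/16*pi_Y + 1/8*pi_Z
with normalization: pi_X + pi_Y + pi_Z = 1.

Using the first 2 balance equations plus normalization, the linear system A*pi = b is:
  [-11/16, 1/2, 1/4] . pi = 0
  [9/16, -15/16, 5/8] . pi = 0
  [1, 1, 1] . pi = 1

Solving yields:
  pi_X = 140/379
  pi_Y = 146/379
  pi_Z = 93/379

Verification (pi * P):
  140/379*5/16 + 146/379*1/2 + 93/379*1/4 = 140/379 = pi_X  (ok)
  140/379*9/16 + 146/379*1/16 + 93/379*5/8 = 146/379 = pi_Y  (ok)
  140/379*1/8 + 146/379*7/16 + 93/379*1/8 = 93/379 = pi_Z  (ok)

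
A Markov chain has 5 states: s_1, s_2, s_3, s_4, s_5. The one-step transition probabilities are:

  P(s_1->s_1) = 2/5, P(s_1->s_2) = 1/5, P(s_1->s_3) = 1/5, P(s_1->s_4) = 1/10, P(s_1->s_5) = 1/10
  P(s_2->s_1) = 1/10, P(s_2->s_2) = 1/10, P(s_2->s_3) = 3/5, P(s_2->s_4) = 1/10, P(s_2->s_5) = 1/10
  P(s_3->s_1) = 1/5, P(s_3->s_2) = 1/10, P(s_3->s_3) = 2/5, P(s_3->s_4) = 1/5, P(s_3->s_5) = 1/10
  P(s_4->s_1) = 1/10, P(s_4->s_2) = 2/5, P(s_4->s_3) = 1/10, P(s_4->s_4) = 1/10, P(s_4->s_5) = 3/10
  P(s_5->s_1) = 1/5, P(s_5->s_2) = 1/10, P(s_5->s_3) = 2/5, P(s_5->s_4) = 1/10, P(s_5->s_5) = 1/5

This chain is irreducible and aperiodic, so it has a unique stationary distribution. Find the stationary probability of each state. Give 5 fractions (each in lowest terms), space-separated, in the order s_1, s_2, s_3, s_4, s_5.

The stationary distribution satisfies pi = pi * P, i.e.:
  pi_s_1 = 2/5*pi_s_1 + 1/10*pi_s_2 + 1/5*pi_s_3 + 1/10*pi_s_4 + 1/5*pi_s_5
  pi_s_2 = 1/5*pi_s_1 + 1/10*pi_s_2 + 1/10*pi_s_3 + 2/5*pi_s_4 + 1/10*pi_s_5
  pi_s_3 = 1/5*pi_s_1 + 3/5*pi_s_2 + 2/5*pi_s_3 + 1/10*pi_s_4 + 2/5*pi_s_5
  pi_s_4 = 1/10*pi_s_1 + 1/10*pi_s_2 + 1/5*pi_s_3 + 1/10*pi_s_4 + 1/10*pi_s_5
  pi_s_5 = 1/10*pi_s_1 + 1/10*pi_s_2 + 1/10*pi_s_3 + 3/10*pi_s_4 + 1/5*pi_s_5
with normalization: pi_s_1 + pi_s_2 + pi_s_3 + pi_s_4 + pi_s_5 = 1.

Using the first 4 balance equations plus normalization, the linear system A*pi = b is:
  [-3/5, 1/10, 1/5, 1/10, 1/5] . pi = 0
  [1/5, -9/10, 1/10, 2/5, 1/10] . pi = 0
  [1/5, 3/5, -3/5, 1/10, 2/5] . pi = 0
  [1/10, 1/10, 1/5, -9/10, 1/10] . pi = 0
  [1, 1, 1, 1, 1] . pi = 1

Solving yields:
  pi_s_1 = 587/2757
  pi_s_2 = 446/2757
  pi_s_3 = 321/919
  pi_s_4 = 124/919
  pi_s_5 = 389/2757

Verification (pi * P):
  587/2757*2/5 + 446/2757*1/10 + 321/919*1/5 + 124/919*1/10 + 389/2757*1/5 = 587/2757 = pi_s_1  (ok)
  587/2757*1/5 + 446/2757*1/10 + 321/919*1/10 + 124/919*2/5 + 389/2757*1/10 = 446/2757 = pi_s_2  (ok)
  587/2757*1/5 + 446/2757*3/5 + 321/919*2/5 + 124/919*1/10 + 389/2757*2/5 = 321/919 = pi_s_3  (ok)
  587/2757*1/10 + 446/2757*1/10 + 321/919*1/5 + 124/919*1/10 + 389/2757*1/10 = 124/919 = pi_s_4  (ok)
  587/2757*1/10 + 446/2757*1/10 + 321/919*1/10 + 124/919*3/10 + 389/2757*1/5 = 389/2757 = pi_s_5  (ok)

Answer: 587/2757 446/2757 321/919 124/919 389/2757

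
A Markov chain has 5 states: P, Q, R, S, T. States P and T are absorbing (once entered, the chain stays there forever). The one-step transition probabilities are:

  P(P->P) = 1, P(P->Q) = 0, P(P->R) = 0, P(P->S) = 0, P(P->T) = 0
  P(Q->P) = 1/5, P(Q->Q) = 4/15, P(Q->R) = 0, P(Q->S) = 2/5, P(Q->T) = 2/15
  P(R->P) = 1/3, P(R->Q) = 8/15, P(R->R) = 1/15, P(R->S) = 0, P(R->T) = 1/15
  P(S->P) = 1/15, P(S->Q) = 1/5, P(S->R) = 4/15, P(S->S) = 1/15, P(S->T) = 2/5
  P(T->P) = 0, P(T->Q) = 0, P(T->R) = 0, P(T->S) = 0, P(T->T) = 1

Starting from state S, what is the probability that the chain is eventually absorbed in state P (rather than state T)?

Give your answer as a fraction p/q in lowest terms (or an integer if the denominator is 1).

Let a_i = P(absorbed in P | start in state i).
Boundary conditions: a_P = 1, a_T = 0.
For each transient state i, a_i = sum_j P(i->j) * a_j:
  a_Q = 1/5*a_P + 4/15*a_Q + 0*a_R + 2/5*a_S + 2/15*a_T
  a_R = 1/3*a_P + 8/15*a_Q + 1/15*a_R + 0*a_S + 1/15*a_T
  a_S = 1/15*a_P + 1/5*a_Q + 4/15*a_R + 1/15*a_S + 2/5*a_T

Substituting a_P = 1 and a_T = 0, rearrange to (I - Q) a = r where r[i] = P(i -> P):
  [11/15, 0, -2/5] . (a_Q, a_R, a_S) = 1/5
  [-8/15, 14/15, 0] . (a_Q, a_R, a_S) = 1/3
  [-1/5, -4/15, 14/15] . (a_Q, a_R, a_S) = 1/15

Solving yields:
  a_Q = 99/214
  a_R = 133/214
  a_S = 149/428

Starting state is S, so the absorption probability is a_S = 149/428.

Answer: 149/428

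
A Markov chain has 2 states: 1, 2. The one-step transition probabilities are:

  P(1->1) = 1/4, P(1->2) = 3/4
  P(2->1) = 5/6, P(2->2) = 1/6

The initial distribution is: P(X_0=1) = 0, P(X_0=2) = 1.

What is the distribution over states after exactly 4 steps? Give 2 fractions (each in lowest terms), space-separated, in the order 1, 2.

Answer: 4825/10368 5543/10368

Derivation:
Propagating the distribution step by step (d_{t+1} = d_t * P):
d_0 = (1=0, 2=1)
  d_1[1] = 0*1/4 + 1*5/6 = 5/6
  d_1[2] = 0*3/4 + 1*1/6 = 1/6
d_1 = (1=5/6, 2=1/6)
  d_2[1] = 5/6*1/4 + 1/6*5/6 = 25/72
  d_2[2] = 5/6*3/4 + 1/6*1/6 = 47/72
d_2 = (1=25/72, 2=47/72)
  d_3[1] = 25/72*1/4 + 47/72*5/6 = 545/864
  d_3[2] = 25/72*3/4 + 47/72*1/6 = 319/864
d_3 = (1=545/864, 2=319/864)
  d_4[1] = 545/864*1/4 + 319/864*5/6 = 4825/10368
  d_4[2] = 545/864*3/4 + 319/864*1/6 = 5543/10368
d_4 = (1=4825/10368, 2=5543/10368)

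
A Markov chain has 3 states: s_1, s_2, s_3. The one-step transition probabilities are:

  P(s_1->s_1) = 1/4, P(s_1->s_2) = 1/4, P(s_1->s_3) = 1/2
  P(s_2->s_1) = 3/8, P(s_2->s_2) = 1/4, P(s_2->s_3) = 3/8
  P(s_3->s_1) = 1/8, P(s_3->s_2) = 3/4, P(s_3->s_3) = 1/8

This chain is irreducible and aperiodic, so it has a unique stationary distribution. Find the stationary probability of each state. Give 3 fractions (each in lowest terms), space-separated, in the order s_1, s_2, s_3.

Answer: 6/23 19/46 15/46

Derivation:
The stationary distribution satisfies pi = pi * P, i.e.:
  pi_s_1 = 1/4*pi_s_1 + 3/8*pi_s_2 + 1/8*pi_s_3
  pi_s_2 = 1/4*pi_s_1 + 1/4*pi_s_2 + 3/4*pi_s_3
  pi_s_3 = 1/2*pi_s_1 + 3/8*pi_s_2 + 1/8*pi_s_3
with normalization: pi_s_1 + pi_s_2 + pi_s_3 = 1.

Using the first 2 balance equations plus normalization, the linear system A*pi = b is:
  [-3/4, 3/8, 1/8] . pi = 0
  [1/4, -3/4, 3/4] . pi = 0
  [1, 1, 1] . pi = 1

Solving yields:
  pi_s_1 = 6/23
  pi_s_2 = 19/46
  pi_s_3 = 15/46

Verification (pi * P):
  6/23*1/4 + 19/46*3/8 + 15/46*1/8 = 6/23 = pi_s_1  (ok)
  6/23*1/4 + 19/46*1/4 + 15/46*3/4 = 19/46 = pi_s_2  (ok)
  6/23*1/2 + 19/46*3/8 + 15/46*1/8 = 15/46 = pi_s_3  (ok)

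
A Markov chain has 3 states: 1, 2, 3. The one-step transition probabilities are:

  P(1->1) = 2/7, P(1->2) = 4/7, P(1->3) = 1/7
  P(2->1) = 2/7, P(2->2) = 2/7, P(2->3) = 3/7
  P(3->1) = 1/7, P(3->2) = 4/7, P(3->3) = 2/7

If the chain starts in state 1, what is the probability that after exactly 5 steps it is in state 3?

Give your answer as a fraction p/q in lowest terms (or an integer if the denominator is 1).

Answer: 5281/16807

Derivation:
Computing P^5 by repeated multiplication:
P^1 =
  1: [2/7, 4/7, 1/7]
  2: [2/7, 2/7, 3/7]
  3: [1/7, 4/7, 2/7]
P^2 =
  1: [13/49, 20/49, 16/49]
  2: [11/49, 24/49, 2/7]
  3: [12/49, 20/49, 17/49]
P^3 =
  1: [82/343, 156/343, 15/49]
  2: [12/49, 148/343, 111/343]
  3: [81/343, 156/343, 106/343]
P^4 =
  1: [83/343, 1060/2401, 760/2401]
  2: [575/2401, 1076/2401, 750/2401]
  3: [580/2401, 1060/2401, 761/2401]
P^5 =
  1: [4042/16807, 7484/16807, 5281/16807]
  2: [4052/16807, 7452/16807, 5303/16807]
  3: [4041/16807, 7484/16807, 5282/16807]

(P^5)[1 -> 3] = 5281/16807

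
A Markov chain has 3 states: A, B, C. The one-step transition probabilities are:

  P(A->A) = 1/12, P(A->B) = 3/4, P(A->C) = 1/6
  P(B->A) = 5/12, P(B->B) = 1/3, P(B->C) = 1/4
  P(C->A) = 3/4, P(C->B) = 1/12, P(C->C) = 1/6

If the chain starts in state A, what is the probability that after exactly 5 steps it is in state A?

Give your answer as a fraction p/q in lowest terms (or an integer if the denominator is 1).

Computing P^5 by repeated multiplication:
P^1 =
  A: [1/12, 3/4, 1/6]
  B: [5/12, 1/3, 1/4]
  C: [3/4, 1/12, 1/6]
P^2 =
  A: [4/9, 47/144, 11/48]
  B: [13/36, 4/9, 7/36]
  C: [2/9, 29/48, 25/144]
P^3 =
  A: [149/432, 797/1728, 335/1728]
  B: [13/36, 47/108, 11/54]
  C: [173/432, 661/1728, 125/576]
P^4 =
  A: [211/576, 8887/20736, 4253/20736]
  B: [59/162, 187/432, 263/1296]
  C: [1843/5184, 9247/20736, 4117/20736]
P^5 =
  A: [22577/62208, 36055/82944, 50359/248832]
  B: [1411/3888, 6755/15552, 1051/5184]
  C: [7555/20736, 107453/248832, 50719/248832]

(P^5)[A -> A] = 22577/62208

Answer: 22577/62208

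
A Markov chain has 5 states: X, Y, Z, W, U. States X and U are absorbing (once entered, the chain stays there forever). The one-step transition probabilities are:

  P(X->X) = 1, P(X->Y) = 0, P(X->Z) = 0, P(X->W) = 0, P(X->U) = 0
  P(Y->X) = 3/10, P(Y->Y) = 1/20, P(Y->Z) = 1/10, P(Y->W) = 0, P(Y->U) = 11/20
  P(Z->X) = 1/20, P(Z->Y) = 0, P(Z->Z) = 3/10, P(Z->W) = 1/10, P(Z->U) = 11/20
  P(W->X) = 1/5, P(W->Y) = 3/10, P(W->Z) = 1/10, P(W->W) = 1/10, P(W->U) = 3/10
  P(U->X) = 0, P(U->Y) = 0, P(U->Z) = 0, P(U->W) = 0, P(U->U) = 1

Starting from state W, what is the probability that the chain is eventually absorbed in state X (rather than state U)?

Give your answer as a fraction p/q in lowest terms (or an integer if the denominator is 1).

Let a_i = P(absorbed in X | start in state i).
Boundary conditions: a_X = 1, a_U = 0.
For each transient state i, a_i = sum_j P(i->j) * a_j:
  a_Y = 3/10*a_X + 1/20*a_Y + 1/10*a_Z + 0*a_W + 11/20*a_U
  a_Z = 1/20*a_X + 0*a_Y + 3/10*a_Z + 1/10*a_W + 11/20*a_U
  a_W = 1/5*a_X + 3/10*a_Y + 1/10*a_Z + 1/10*a_W + 3/10*a_U

Substituting a_X = 1 and a_U = 0, rearrange to (I - Q) a = r where r[i] = P(i -> X):
  [19/20, -1/10, 0] . (a_Y, a_Z, a_W) = 3/10
  [0, 7/10, -1/10] . (a_Y, a_Z, a_W) = 1/20
  [-3/10, -1/10, 9/10] . (a_Y, a_Z, a_W) = 1/5

Solving yields:
  a_Y = 385/1172
  a_Z = 283/2344
  a_W = 809/2344

Starting state is W, so the absorption probability is a_W = 809/2344.

Answer: 809/2344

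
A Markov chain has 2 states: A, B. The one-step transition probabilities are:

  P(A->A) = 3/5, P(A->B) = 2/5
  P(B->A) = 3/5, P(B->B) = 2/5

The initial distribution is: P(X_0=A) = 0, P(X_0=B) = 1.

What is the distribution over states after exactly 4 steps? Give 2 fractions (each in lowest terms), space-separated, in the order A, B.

Propagating the distribution step by step (d_{t+1} = d_t * P):
d_0 = (A=0, B=1)
  d_1[A] = 0*3/5 + 1*3/5 = 3/5
  d_1[B] = 0*2/5 + 1*2/5 = 2/5
d_1 = (A=3/5, B=2/5)
  d_2[A] = 3/5*3/5 + 2/5*3/5 = 3/5
  d_2[B] = 3/5*2/5 + 2/5*2/5 = 2/5
d_2 = (A=3/5, B=2/5)
  d_3[A] = 3/5*3/5 + 2/5*3/5 = 3/5
  d_3[B] = 3/5*2/5 + 2/5*2/5 = 2/5
d_3 = (A=3/5, B=2/5)
  d_4[A] = 3/5*3/5 + 2/5*3/5 = 3/5
  d_4[B] = 3/5*2/5 + 2/5*2/5 = 2/5
d_4 = (A=3/5, B=2/5)

Answer: 3/5 2/5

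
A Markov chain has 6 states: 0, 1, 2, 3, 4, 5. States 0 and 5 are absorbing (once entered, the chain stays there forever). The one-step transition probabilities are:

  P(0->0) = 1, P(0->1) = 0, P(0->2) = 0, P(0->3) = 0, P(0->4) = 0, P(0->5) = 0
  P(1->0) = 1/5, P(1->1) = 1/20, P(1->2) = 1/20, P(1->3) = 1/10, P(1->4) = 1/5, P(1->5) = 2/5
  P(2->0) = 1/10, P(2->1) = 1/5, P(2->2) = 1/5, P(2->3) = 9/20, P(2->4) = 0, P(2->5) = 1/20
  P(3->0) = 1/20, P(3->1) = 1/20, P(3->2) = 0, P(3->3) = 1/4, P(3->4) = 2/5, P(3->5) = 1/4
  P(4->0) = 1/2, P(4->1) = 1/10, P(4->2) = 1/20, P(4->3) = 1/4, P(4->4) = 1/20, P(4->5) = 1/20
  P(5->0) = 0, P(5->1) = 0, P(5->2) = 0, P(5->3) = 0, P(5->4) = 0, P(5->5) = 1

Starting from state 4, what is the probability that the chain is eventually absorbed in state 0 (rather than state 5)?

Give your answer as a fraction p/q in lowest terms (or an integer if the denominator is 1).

Answer: 49503/68117

Derivation:
Let a_i = P(absorbed in 0 | start in state i).
Boundary conditions: a_0 = 1, a_5 = 0.
For each transient state i, a_i = sum_j P(i->j) * a_j:
  a_1 = 1/5*a_0 + 1/20*a_1 + 1/20*a_2 + 1/10*a_3 + 1/5*a_4 + 2/5*a_5
  a_2 = 1/10*a_0 + 1/5*a_1 + 1/5*a_2 + 9/20*a_3 + 0*a_4 + 1/20*a_5
  a_3 = 1/20*a_0 + 1/20*a_1 + 0*a_2 + 1/4*a_3 + 2/5*a_4 + 1/4*a_5
  a_4 = 1/2*a_0 + 1/10*a_1 + 1/20*a_2 + 1/4*a_3 + 1/20*a_4 + 1/20*a_5

Substituting a_0 = 1 and a_5 = 0, rearrange to (I - Q) a = r where r[i] = P(i -> 0):
  [19/20, -1/20, -1/10, -1/5] . (a_1, a_2, a_3, a_4) = 1/5
  [-1/5, 4/5, -9/20, 0] . (a_1, a_2, a_3, a_4) = 1/10
  [-1/20, 0, 3/4, -2/5] . (a_1, a_2, a_3, a_4) = 1/20
  [-1/10, -1/20, -1/4, 19/20] . (a_1, a_2, a_3, a_4) = 1/2

Solving yields:
  a_1 = 30049/68117
  a_2 = 4937/9731
  a_3 = 32946/68117
  a_4 = 49503/68117

Starting state is 4, so the absorption probability is a_4 = 49503/68117.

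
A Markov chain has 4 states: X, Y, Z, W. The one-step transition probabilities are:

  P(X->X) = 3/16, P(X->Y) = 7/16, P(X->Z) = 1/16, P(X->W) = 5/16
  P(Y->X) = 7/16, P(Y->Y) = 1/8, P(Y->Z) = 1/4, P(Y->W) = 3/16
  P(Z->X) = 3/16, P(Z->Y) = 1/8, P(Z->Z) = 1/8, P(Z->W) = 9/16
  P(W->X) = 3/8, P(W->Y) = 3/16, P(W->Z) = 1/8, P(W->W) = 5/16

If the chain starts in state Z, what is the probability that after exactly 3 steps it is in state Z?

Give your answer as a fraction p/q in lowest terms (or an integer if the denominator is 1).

Answer: 541/4096

Derivation:
Computing P^3 by repeated multiplication:
P^1 =
  X: [3/16, 7/16, 1/16, 5/16]
  Y: [7/16, 1/8, 1/4, 3/16]
  Z: [3/16, 1/8, 1/8, 9/16]
  W: [3/8, 3/16, 1/8, 5/16]
P^2 =
  X: [91/256, 13/64, 43/256, 35/128]
  Y: [65/256, 35/128, 29/256, 23/64]
  Z: [83/256, 7/32, 33/256, 21/64]
  W: [75/256, 67/256, 1/8, 41/128]
P^3 =
  X: [593/2048, 1037/4096, 525/4096, 337/1024]
  Y: [331/1024, 929/4096, 587/4096, 157/512]
  Z: [311/1024, 1011/4096, 541/4096, 325/1024]
  W: [641/2048, 969/4096, 571/4096, 637/2048]

(P^3)[Z -> Z] = 541/4096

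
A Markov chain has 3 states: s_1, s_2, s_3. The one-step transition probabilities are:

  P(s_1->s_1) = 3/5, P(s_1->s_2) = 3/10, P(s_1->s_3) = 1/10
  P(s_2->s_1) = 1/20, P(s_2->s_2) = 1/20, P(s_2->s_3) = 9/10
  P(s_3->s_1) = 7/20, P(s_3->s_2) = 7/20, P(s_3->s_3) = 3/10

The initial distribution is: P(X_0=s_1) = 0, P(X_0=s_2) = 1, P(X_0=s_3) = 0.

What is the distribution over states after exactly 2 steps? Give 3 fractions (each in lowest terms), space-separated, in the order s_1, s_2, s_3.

Answer: 139/400 133/400 8/25

Derivation:
Propagating the distribution step by step (d_{t+1} = d_t * P):
d_0 = (s_1=0, s_2=1, s_3=0)
  d_1[s_1] = 0*3/5 + 1*1/20 + 0*7/20 = 1/20
  d_1[s_2] = 0*3/10 + 1*1/20 + 0*7/20 = 1/20
  d_1[s_3] = 0*1/10 + 1*9/10 + 0*3/10 = 9/10
d_1 = (s_1=1/20, s_2=1/20, s_3=9/10)
  d_2[s_1] = 1/20*3/5 + 1/20*1/20 + 9/10*7/20 = 139/400
  d_2[s_2] = 1/20*3/10 + 1/20*1/20 + 9/10*7/20 = 133/400
  d_2[s_3] = 1/20*1/10 + 1/20*9/10 + 9/10*3/10 = 8/25
d_2 = (s_1=139/400, s_2=133/400, s_3=8/25)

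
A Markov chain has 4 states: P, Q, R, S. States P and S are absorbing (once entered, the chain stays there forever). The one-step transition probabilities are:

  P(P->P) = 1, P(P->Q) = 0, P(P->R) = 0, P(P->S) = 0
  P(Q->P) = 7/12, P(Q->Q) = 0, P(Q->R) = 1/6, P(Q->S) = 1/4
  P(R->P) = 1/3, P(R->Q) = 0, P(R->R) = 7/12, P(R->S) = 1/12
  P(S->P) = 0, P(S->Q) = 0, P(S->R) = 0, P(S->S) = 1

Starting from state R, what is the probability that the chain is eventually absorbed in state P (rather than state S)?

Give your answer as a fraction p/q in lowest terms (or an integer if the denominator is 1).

Let a_i = P(absorbed in P | start in state i).
Boundary conditions: a_P = 1, a_S = 0.
For each transient state i, a_i = sum_j P(i->j) * a_j:
  a_Q = 7/12*a_P + 0*a_Q + 1/6*a_R + 1/4*a_S
  a_R = 1/3*a_P + 0*a_Q + 7/12*a_R + 1/12*a_S

Substituting a_P = 1 and a_S = 0, rearrange to (I - Q) a = r where r[i] = P(i -> P):
  [1, -1/6] . (a_Q, a_R) = 7/12
  [0, 5/12] . (a_Q, a_R) = 1/3

Solving yields:
  a_Q = 43/60
  a_R = 4/5

Starting state is R, so the absorption probability is a_R = 4/5.

Answer: 4/5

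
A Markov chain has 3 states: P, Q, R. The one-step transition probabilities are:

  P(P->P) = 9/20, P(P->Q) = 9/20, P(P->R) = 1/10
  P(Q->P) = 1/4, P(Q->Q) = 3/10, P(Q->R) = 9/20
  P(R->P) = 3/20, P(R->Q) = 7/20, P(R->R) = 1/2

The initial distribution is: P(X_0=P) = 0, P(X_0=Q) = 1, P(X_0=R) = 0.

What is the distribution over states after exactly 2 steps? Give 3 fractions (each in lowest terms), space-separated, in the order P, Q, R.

Answer: 51/200 9/25 77/200

Derivation:
Propagating the distribution step by step (d_{t+1} = d_t * P):
d_0 = (P=0, Q=1, R=0)
  d_1[P] = 0*9/20 + 1*1/4 + 0*3/20 = 1/4
  d_1[Q] = 0*9/20 + 1*3/10 + 0*7/20 = 3/10
  d_1[R] = 0*1/10 + 1*9/20 + 0*1/2 = 9/20
d_1 = (P=1/4, Q=3/10, R=9/20)
  d_2[P] = 1/4*9/20 + 3/10*1/4 + 9/20*3/20 = 51/200
  d_2[Q] = 1/4*9/20 + 3/10*3/10 + 9/20*7/20 = 9/25
  d_2[R] = 1/4*1/10 + 3/10*9/20 + 9/20*1/2 = 77/200
d_2 = (P=51/200, Q=9/25, R=77/200)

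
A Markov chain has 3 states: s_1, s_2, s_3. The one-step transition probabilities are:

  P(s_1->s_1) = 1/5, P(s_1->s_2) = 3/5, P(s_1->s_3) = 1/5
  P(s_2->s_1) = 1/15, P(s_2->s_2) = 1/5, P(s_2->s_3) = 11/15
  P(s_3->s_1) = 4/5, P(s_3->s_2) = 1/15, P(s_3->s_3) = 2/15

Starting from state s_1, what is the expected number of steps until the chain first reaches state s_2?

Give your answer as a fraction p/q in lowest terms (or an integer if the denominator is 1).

Answer: 2

Derivation:
Let h_i = expected steps to first reach s_2 from state i.
Boundary: h_s_2 = 0.
First-step equations for the other states:
  h_s_1 = 1 + 1/5*h_s_1 + 3/5*h_s_2 + 1/5*h_s_3
  h_s_3 = 1 + 4/5*h_s_1 + 1/15*h_s_2 + 2/15*h_s_3

Substituting h_s_2 = 0 and rearranging gives the linear system (I - Q) h = 1:
  [4/5, -1/5] . (h_s_1, h_s_3) = 1
  [-4/5, 13/15] . (h_s_1, h_s_3) = 1

Solving yields:
  h_s_1 = 2
  h_s_3 = 3

Starting state is s_1, so the expected hitting time is h_s_1 = 2.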